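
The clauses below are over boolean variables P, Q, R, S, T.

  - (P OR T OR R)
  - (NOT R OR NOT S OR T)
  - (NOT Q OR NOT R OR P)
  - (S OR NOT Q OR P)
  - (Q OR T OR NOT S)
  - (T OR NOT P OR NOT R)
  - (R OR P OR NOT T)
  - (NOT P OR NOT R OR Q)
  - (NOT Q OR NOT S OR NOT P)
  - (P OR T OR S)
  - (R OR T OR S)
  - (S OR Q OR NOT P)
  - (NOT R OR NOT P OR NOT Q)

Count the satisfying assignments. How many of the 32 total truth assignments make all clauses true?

The models are:
  P=F Q=F R=T S=F T=T
  P=F Q=F R=T S=T T=T
  P=T Q=F R=F S=T T=T
  P=T Q=T R=F S=F T=T
That's 4 in total.

4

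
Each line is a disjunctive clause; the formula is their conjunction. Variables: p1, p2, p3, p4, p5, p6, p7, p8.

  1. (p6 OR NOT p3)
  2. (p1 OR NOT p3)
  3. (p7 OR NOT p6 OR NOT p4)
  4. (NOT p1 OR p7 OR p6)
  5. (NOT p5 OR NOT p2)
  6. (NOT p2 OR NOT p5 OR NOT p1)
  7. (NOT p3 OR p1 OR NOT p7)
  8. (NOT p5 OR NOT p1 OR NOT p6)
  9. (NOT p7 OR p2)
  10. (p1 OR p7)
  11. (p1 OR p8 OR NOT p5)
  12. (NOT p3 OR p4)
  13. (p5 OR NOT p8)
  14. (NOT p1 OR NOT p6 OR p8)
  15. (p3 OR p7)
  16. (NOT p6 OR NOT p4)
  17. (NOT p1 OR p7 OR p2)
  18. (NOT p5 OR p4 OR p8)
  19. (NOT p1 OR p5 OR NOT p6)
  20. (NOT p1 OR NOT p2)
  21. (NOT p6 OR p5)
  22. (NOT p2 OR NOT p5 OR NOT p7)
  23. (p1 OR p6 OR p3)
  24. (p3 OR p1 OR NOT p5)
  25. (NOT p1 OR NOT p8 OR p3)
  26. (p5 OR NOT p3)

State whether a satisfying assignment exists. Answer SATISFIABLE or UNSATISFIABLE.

UNSATISFIABLE

p1 = True:
  propagation gives p2=False, p7=False; an empty clause results — contradiction.
p1 = False:
  propagation gives p3=False, p7=True, p2=True, p5=False; an empty clause results — contradiction.
Every branch closes, so no satisfying assignment exists.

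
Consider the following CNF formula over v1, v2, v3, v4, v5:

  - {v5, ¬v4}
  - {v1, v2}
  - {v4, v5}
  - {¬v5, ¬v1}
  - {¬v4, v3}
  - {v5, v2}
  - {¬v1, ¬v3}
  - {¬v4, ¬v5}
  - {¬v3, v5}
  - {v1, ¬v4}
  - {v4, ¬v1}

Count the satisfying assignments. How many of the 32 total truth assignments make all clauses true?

2

Satisfying assignments:
  v1=0 v2=1 v3=0 v4=0 v5=1
  v1=0 v2=1 v3=1 v4=0 v5=1
That's 2 in total.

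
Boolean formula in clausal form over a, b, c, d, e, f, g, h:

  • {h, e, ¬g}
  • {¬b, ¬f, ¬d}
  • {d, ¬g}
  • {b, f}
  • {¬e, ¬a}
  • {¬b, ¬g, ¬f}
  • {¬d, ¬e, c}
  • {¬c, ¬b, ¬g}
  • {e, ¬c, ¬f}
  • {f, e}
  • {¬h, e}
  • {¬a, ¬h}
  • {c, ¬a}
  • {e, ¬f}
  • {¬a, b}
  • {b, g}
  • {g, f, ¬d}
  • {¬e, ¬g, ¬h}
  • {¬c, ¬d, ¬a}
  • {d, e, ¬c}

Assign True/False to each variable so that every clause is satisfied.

a=0, b=1, c=1, d=0, e=1, f=0, g=0, h=0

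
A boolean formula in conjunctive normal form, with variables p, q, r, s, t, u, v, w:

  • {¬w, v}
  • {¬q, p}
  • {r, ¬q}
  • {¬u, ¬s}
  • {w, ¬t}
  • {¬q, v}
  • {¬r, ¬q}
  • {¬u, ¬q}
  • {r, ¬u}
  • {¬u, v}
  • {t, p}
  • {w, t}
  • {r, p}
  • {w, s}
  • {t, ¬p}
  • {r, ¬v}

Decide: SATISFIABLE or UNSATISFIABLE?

SATISFIABLE

q occurs only negated in the remaining clauses — set q = False.
Set p = False and propagate.
  then t is forced to True.
  then w is forced to True.
  then v is forced to True.
  then r is forced to True.
Try s = False.
u is now unconstrained; take u = True.
So p=F, q=F, r=T, s=F, t=T, u=T, v=T, w=T is a satisfying assignment.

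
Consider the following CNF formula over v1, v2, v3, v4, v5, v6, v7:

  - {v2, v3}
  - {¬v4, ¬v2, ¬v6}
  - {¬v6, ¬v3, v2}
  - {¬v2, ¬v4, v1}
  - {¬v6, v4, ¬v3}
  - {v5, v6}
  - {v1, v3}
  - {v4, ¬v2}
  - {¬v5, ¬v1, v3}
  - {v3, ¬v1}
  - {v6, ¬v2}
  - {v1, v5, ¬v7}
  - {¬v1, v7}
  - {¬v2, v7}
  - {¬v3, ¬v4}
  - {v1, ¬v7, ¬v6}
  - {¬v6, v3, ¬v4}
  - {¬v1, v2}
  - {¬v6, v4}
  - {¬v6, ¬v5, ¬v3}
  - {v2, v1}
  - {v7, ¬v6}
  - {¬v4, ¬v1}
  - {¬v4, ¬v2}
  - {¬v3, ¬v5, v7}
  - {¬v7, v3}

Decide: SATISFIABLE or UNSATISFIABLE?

v3 = True:
  propagation gives v4=False, v6=False, v5=True, v2=False; an empty clause results — contradiction.
v3 = False:
  propagation gives v2=True, v1=True; an empty clause results — contradiction.
Every branch closes, so no satisfying assignment exists.

UNSATISFIABLE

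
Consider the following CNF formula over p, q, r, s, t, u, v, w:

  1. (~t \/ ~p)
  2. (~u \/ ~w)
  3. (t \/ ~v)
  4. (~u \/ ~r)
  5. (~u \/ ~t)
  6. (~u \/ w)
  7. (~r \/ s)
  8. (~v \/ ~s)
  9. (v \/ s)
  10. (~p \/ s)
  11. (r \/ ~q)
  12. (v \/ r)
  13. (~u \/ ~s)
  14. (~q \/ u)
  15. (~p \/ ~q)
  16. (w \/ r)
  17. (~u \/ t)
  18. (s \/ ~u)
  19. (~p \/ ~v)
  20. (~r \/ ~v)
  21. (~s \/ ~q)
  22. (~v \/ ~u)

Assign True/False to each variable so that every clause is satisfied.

p=False, q=False, r=True, s=True, t=False, u=False, v=False, w=True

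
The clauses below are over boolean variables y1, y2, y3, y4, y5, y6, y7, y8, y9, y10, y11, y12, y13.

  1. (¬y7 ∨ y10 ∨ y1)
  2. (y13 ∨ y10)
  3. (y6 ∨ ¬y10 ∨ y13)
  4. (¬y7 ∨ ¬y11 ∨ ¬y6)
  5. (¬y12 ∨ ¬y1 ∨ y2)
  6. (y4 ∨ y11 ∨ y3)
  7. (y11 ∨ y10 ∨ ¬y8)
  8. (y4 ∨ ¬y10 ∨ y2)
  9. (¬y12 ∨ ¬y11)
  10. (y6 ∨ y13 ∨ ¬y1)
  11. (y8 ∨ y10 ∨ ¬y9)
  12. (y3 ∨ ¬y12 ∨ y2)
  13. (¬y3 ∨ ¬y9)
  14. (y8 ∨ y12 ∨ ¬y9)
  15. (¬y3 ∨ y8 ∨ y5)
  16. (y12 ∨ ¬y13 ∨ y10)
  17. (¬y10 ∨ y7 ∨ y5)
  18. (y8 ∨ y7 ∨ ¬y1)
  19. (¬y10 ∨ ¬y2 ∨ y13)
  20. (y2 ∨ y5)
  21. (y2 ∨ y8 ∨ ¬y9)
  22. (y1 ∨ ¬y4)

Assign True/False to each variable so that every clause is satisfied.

y1 = False, y2 = True, y3 = False, y4 = False, y5 = True, y6 = False, y7 = False, y8 = True, y9 = False, y10 = True, y11 = True, y12 = False, y13 = True

Check each clause:
  1. (¬y7 ∨ y10 ∨ y1) — y10 is true.
  2. (y10 ∨ y13) — y10 is true.
  3. (y6 ∨ ¬y10 ∨ y13) — y13 is true.
  4. (¬y7 ∨ ¬y11 ∨ ¬y6) — ¬y7 is true.
  5. (¬y12 ∨ ¬y1 ∨ y2) — y2 is true.
  6. (y3 ∨ y4 ∨ y11) — y11 is true.
  7. (¬y8 ∨ y11 ∨ y10) — y10 is true.
  8. (¬y10 ∨ y4 ∨ y2) — y2 is true.
  9. (¬y12 ∨ ¬y11) — ¬y12 is true.
  10. (y6 ∨ ¬y1 ∨ y13) — y13 is true.
  11. (y10 ∨ y8 ∨ ¬y9) — y8 is true.
  12. (y2 ∨ y3 ∨ ¬y12) — y2 is true.
  13. (¬y9 ∨ ¬y3) — ¬y3 is true.
  14. (¬y9 ∨ y8 ∨ y12) — y8 is true.
  15. (¬y3 ∨ y8 ∨ y5) — y8 is true.
  16. (¬y13 ∨ y10 ∨ y12) — y10 is true.
  17. (y7 ∨ ¬y10 ∨ y5) — y5 is true.
  18. (¬y1 ∨ y8 ∨ y7) — y8 is true.
  19. (¬y2 ∨ y13 ∨ ¬y10) — y13 is true.
  20. (y2 ∨ y5) — y2 is true.
  21. (y2 ∨ ¬y9 ∨ y8) — y8 is true.
  22. (y1 ∨ ¬y4) — ¬y4 is true.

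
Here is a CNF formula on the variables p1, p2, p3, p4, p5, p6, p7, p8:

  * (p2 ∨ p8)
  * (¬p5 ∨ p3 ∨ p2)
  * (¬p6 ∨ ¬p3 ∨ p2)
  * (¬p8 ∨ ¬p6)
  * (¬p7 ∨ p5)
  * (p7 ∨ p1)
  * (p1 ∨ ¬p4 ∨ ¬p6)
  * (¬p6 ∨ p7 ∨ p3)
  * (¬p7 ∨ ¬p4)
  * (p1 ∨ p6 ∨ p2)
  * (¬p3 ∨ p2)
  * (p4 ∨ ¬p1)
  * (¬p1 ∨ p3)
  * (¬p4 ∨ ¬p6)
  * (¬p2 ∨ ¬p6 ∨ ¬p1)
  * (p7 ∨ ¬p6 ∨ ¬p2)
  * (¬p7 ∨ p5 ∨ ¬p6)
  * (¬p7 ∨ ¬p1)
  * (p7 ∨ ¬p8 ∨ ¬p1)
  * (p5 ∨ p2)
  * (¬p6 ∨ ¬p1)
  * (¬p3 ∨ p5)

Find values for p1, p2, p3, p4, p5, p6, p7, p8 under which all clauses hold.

p1=0, p2=1, p3=0, p4=0, p5=1, p6=1, p7=1, p8=0

Check each clause:
  1. (p8 ∨ p2) — p2 is true.
  2. (¬p5 ∨ p3 ∨ p2) — p2 is true.
  3. (¬p3 ∨ p2 ∨ ¬p6) — p2 is true.
  4. (¬p6 ∨ ¬p8) — ¬p8 is true.
  5. (p5 ∨ ¬p7) — p5 is true.
  6. (p1 ∨ p7) — p7 is true.
  7. (¬p6 ∨ ¬p4 ∨ p1) — ¬p4 is true.
  8. (p3 ∨ p7 ∨ ¬p6) — p7 is true.
  9. (¬p7 ∨ ¬p4) — ¬p4 is true.
  10. (p2 ∨ p6 ∨ p1) — p2 is true.
  11. (¬p3 ∨ p2) — p2 is true.
  12. (¬p1 ∨ p4) — ¬p1 is true.
  13. (p3 ∨ ¬p1) — ¬p1 is true.
  14. (¬p4 ∨ ¬p6) — ¬p4 is true.
  15. (¬p1 ∨ ¬p2 ∨ ¬p6) — ¬p1 is true.
  16. (¬p6 ∨ p7 ∨ ¬p2) — p7 is true.
  17. (¬p6 ∨ p5 ∨ ¬p7) — p5 is true.
  18. (¬p1 ∨ ¬p7) — ¬p1 is true.
  19. (p7 ∨ ¬p1 ∨ ¬p8) — ¬p8 is true.
  20. (p2 ∨ p5) — p2 is true.
  21. (¬p1 ∨ ¬p6) — ¬p1 is true.
  22. (p5 ∨ ¬p3) — ¬p3 is true.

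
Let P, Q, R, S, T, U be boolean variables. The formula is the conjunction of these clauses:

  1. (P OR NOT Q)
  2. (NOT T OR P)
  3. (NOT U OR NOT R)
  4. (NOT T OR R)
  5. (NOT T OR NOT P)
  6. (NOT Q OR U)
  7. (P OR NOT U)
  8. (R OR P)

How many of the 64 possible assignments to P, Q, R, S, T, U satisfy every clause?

Split on P, then R.
  P=T, R=T: remaining (Q,S,T,U) ∈ {(F,F,F,F); (F,T,F,F)} — 2.
  P=T, R=F: S free; 3 ways for (Q,T,U) × 2^1 = 6.
  P=F, R=T: remaining (Q,S,T,U) ∈ {(F,F,F,F); (F,T,F,F)} — 2.
  P=F, R=F: a clause becomes empty — 0.
Total: 2 + 6 + 2 + 0 = 10.

10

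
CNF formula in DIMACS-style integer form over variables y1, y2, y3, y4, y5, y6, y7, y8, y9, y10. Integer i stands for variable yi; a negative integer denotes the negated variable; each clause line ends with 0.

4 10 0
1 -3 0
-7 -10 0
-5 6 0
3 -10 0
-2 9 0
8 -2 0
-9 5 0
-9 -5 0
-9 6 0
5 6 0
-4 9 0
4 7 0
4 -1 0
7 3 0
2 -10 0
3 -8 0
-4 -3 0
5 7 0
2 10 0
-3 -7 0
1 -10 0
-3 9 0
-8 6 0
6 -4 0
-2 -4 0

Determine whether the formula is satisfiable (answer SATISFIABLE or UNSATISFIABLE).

UNSATISFIABLE

y3 = True:
  propagation gives y1=True, y4=True; an empty clause results — contradiction.
y3 = False:
  propagation gives y10=False, y4=True, y9=True, y5=True; an empty clause results — contradiction.
Every branch closes, so no satisfying assignment exists.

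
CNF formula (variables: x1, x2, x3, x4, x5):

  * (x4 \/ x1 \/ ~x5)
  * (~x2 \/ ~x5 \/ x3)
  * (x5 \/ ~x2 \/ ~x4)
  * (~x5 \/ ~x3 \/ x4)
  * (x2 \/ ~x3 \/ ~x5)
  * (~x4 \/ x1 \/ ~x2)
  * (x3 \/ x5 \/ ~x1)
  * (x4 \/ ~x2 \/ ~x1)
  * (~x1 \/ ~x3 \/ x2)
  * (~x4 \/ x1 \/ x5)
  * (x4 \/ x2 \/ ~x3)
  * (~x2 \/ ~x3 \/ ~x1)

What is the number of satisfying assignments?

The models are:
  x1=F x2=F x3=F x4=F x5=F
  x1=F x2=F x3=F x4=T x5=T
  x1=F x2=T x3=F x4=F x5=F
  x1=F x2=T x3=T x4=F x5=F
  x1=T x2=F x3=F x4=F x5=T
  x1=T x2=F x3=F x4=T x5=T
Count: 6.

6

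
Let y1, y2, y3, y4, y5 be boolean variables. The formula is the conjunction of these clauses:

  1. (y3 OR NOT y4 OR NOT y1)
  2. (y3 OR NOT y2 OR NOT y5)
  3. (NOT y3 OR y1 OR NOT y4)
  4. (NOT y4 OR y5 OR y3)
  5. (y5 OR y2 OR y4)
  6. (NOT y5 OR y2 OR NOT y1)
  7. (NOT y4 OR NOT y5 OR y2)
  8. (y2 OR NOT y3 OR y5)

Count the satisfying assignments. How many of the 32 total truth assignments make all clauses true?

Split on y5, then y2.
  y5=1, y2=1: remaining (y1,y3,y4) ∈ {(0,1,0); (1,1,0); (1,1,1)} — 3.
  y5=1, y2=0: remaining (y1,y3,y4) ∈ {(0,0,0); (0,1,0)} — 2.
  y5=0, y2=1: 5 of the 8 assignments to (y1,y3,y4) work.
  y5=0, y2=0: a clause becomes empty — 0.
Total: 3 + 2 + 5 + 0 = 10.

10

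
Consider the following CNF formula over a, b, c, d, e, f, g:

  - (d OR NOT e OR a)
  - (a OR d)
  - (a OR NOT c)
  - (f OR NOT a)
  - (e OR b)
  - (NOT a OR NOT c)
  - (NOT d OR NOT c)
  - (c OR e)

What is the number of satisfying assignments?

Case analysis on a and c:
  a=1, c=1: a clause becomes empty — 0.
  a=1, c=0: forces e=1; f=1; b, d, g free → 2^3 = 8.
  a=0, c=1: a clause becomes empty — 0.
  a=0, c=0: forces d=1; e=1; b, f, g free → 2^3 = 8.
Total: 0 + 8 + 0 + 8 = 16.

16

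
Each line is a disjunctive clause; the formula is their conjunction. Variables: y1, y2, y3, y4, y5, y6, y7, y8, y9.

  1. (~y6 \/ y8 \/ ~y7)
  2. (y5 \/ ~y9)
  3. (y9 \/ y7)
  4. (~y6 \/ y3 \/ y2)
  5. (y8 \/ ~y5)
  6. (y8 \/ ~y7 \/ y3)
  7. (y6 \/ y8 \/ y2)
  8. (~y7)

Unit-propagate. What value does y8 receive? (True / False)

Unit clause (~y7) sets y7 = False.
(y7 \/ y9): since y7 = False, the clause reduces to (y9). y9 = True.
From (~y9 \/ y5) and y9 = True: y5 = True.
(~y5 \/ y8) with y5 = True leaves only y8, so y8 = True.

True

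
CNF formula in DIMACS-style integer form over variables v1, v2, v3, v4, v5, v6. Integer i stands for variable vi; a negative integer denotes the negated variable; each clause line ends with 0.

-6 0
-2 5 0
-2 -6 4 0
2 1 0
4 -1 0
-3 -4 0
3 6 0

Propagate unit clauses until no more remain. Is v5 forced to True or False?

Unit clause (¬v6) sets v6 = False.
From (v3 ∨ v6) and v6 = False: v3 = True.
In (¬v4 ∨ ¬v3), ¬v3 is now false; ¬v4 must hold, so v4 = False.
In (v4 ∨ ¬v1), v4 is now false; ¬v1 must hold, so v1 = False.
(v1 ∨ v2) with v1 = False leaves only v2, so v2 = True.
From (¬v2 ∨ v5) and v2 = True: v5 = True.

True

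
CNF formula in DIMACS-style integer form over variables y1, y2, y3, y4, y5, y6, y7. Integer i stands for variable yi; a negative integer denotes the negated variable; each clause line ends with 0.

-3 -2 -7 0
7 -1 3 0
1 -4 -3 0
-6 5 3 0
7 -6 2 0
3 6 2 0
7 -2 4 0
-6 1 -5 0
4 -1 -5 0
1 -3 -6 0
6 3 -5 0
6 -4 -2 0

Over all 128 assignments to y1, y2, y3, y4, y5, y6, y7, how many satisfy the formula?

19

Case analysis on y3 and y6:
  y3=T, y6=T: 5 of the 32 assignments to (y1,y2,y4,y5,y7) work.
  y3=T, y6=F: y7 free; 5 ways for (y1,y2,y4,y5) × 2^1 = 10.
  y3=F, y6=T: remaining (y1,y2,y4,y5,y7) ∈ {(T,F,T,T,T); (T,T,T,T,T)} — 2.
  y3=F, y6=F: remaining (y1,y2,y4,y5,y7) ∈ {(F,T,F,F,T); (T,T,F,F,T)} — 2.
Total: 5 + 10 + 2 + 2 = 19.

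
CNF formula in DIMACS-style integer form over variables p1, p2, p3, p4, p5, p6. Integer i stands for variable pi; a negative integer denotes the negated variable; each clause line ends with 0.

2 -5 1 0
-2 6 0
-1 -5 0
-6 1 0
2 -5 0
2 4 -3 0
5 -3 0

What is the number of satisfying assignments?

8

The models are:
  p1=0 p2=0 p3=0 p4=0 p5=0 p6=0
  p1=0 p2=0 p3=0 p4=1 p5=0 p6=0
  p1=1 p2=0 p3=0 p4=0 p5=0 p6=0
  p1=1 p2=0 p3=0 p4=0 p5=0 p6=1
  p1=1 p2=0 p3=0 p4=1 p5=0 p6=0
  p1=1 p2=0 p3=0 p4=1 p5=0 p6=1
  p1=1 p2=1 p3=0 p4=0 p5=0 p6=1
  p1=1 p2=1 p3=0 p4=1 p5=0 p6=1
That's 8 in total.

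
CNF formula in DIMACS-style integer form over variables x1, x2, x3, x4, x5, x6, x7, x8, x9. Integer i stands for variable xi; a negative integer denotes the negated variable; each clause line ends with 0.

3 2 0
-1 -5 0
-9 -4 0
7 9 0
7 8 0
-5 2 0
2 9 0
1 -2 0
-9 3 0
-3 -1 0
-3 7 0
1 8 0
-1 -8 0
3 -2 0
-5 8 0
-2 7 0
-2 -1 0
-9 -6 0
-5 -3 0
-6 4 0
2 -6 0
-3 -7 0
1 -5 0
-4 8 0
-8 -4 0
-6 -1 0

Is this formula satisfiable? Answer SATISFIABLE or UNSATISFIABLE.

x1 = True:
  propagation gives x5=False, x3=False, x2=True; an empty clause results — contradiction.
x1 = False:
  propagation gives x2=False, x3=True, x5=False, x9=True; an empty clause results — contradiction.
Every branch closes, so no satisfying assignment exists.

UNSATISFIABLE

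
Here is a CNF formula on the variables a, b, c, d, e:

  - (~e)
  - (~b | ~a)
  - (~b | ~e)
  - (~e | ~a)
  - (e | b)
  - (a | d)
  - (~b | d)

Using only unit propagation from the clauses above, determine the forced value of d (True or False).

(~e) is a unit clause: e = False.
From (e | b) and e = False: b = True.
(~b | ~a) with b = True leaves only ~a, so a = False.
In (a | d), a is now false; d must hold, so d = True.

True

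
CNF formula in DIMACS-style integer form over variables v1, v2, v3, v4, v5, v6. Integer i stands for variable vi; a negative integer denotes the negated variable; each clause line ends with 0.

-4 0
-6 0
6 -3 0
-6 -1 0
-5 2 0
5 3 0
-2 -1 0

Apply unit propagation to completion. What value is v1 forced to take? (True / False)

(~v4) is a unit clause: v4 = False.
(~v6) is a unit clause: v6 = False.
(v6 \/ ~v3) with v6 = False leaves only ~v3, so v3 = False.
(v5 \/ v3): since v3 = False, the clause reduces to (v5). v5 = True.
From (v2 \/ ~v5) and v5 = True: v2 = True.
In (~v2 \/ ~v1), ~v2 is now false; ~v1 must hold, so v1 = False.

False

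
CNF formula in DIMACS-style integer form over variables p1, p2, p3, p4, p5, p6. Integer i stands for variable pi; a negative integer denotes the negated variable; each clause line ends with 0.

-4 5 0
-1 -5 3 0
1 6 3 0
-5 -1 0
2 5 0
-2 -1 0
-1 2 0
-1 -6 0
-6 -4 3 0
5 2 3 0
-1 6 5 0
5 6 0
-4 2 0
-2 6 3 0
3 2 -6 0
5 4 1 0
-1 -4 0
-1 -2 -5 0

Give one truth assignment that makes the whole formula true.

p1=False, p2=True, p3=True, p4=True, p5=True, p6=True

Pure literal: p3 appears only positively; assign p3 = True.
Set p1 = False and propagate.
For the remaining variables, p2 = True, p4 = True, p5 = True, p6 = True works.
Every clause has at least one true literal under this assignment.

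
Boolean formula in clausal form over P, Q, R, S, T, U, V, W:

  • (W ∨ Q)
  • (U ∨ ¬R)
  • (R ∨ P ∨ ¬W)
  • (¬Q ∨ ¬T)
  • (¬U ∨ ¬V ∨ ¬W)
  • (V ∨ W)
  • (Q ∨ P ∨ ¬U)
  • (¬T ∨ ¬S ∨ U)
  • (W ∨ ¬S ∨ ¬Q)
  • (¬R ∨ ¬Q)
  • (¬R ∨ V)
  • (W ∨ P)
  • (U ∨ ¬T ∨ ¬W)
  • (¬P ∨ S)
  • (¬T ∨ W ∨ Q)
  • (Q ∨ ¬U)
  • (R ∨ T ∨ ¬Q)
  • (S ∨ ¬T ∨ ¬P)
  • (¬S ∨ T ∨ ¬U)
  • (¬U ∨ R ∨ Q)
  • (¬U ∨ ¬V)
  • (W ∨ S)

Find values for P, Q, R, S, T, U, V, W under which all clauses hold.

P = T, Q = F, R = F, S = T, T = F, U = F, V = F, W = T

Check each clause:
  1. (W ∨ Q) — W is true.
  2. (U ∨ ¬R) — ¬R is true.
  3. (¬W ∨ P ∨ R) — P is true.
  4. (¬T ∨ ¬Q) — ¬T is true.
  5. (¬V ∨ ¬U ∨ ¬W) — ¬V is true.
  6. (W ∨ V) — W is true.
  7. (P ∨ Q ∨ ¬U) — P is true.
  8. (¬T ∨ ¬S ∨ U) — ¬T is true.
  9. (W ∨ ¬S ∨ ¬Q) — W is true.
  10. (¬R ∨ ¬Q) — ¬R is true.
  11. (V ∨ ¬R) — ¬R is true.
  12. (P ∨ W) — W is true.
  13. (U ∨ ¬W ∨ ¬T) — ¬T is true.
  14. (S ∨ ¬P) — S is true.
  15. (W ∨ Q ∨ ¬T) — W is true.
  16. (¬U ∨ Q) — ¬U is true.
  17. (T ∨ ¬Q ∨ R) — ¬Q is true.
  18. (¬P ∨ ¬T ∨ S) — ¬T is true.
  19. (¬U ∨ ¬S ∨ T) — ¬U is true.
  20. (Q ∨ ¬U ∨ R) — ¬U is true.
  21. (¬U ∨ ¬V) — ¬V is true.
  22. (S ∨ W) — W is true.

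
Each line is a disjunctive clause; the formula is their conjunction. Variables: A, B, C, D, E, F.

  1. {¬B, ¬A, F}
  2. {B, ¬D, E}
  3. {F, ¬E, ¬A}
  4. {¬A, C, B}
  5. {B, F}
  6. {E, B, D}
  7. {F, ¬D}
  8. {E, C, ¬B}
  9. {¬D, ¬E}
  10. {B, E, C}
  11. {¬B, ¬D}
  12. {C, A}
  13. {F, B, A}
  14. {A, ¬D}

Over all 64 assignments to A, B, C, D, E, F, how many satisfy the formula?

9

Case analysis on B and A:
  B=1, A=1: remaining (C,D,E,F) ∈ {(0,0,1,1); (1,0,0,1); (1,0,1,1)} — 3.
  B=1, A=0: remaining (C,D,E,F) ∈ {(1,0,0,0); (1,0,0,1); (1,0,1,0); (1,0,1,1)} — 4.
  B=0, A=1: remaining (C,D,E,F) ∈ {(1,0,1,1)} — 1.
  B=0, A=0: remaining (C,D,E,F) ∈ {(1,0,1,1)} — 1.
Total: 3 + 4 + 1 + 1 = 9.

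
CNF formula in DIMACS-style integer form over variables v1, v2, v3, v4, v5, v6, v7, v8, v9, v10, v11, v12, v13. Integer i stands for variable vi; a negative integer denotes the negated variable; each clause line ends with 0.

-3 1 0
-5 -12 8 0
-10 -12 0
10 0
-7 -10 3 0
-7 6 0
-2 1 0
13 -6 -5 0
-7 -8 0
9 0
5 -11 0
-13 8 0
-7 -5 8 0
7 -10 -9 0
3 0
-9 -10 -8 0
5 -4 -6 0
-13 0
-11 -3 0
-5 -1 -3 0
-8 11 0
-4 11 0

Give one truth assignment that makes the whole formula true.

v1 = T, v2 = F, v3 = T, v4 = F, v5 = F, v6 = T, v7 = T, v8 = F, v9 = T, v10 = T, v11 = F, v12 = F, v13 = F

Unit propagation: (v10) forces v10 = True.
Unit propagation: (¬v12) forces v12 = False.
(v9) is a unit clause, so v9 = True.
(v7) is a unit clause, so v7 = True.
The clause (v3) is unit: v3 must be True.
The clause (v1) is unit: v1 must be True.
Unit propagation: (v6) forces v6 = True.
Unit propagation: (¬v8) forces v8 = False.
(¬v13) is a unit clause, so v13 = False.
(¬v5) is a unit clause, so v5 = False.
The clause (¬v11) is unit: v11 must be False.
(¬v4) is a unit clause, so v4 = False.
v2 is now unconstrained; take v2 = False.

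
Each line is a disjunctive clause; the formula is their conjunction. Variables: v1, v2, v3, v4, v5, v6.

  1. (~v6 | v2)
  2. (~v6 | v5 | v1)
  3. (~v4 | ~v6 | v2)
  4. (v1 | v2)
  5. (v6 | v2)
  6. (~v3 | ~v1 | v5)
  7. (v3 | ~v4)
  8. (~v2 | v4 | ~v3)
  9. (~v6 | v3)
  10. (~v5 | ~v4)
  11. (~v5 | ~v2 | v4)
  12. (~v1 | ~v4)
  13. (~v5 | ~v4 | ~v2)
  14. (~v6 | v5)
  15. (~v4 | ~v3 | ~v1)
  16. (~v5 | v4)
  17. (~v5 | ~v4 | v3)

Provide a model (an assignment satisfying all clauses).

Try v1 = False.
  then v2 is forced to True.
The remaining clauses are satisfied by v3 = True, v4 = True, v5 = False, v6 = False.
Every clause has at least one true literal under this assignment.
Check each clause:
  1. (~v6 | v2) — ~v6 is true.
  2. (v1 | ~v6 | v5) — ~v6 is true.
  3. (v2 | ~v6 | ~v4) — ~v6 is true.
  4. (v2 | v1) — v2 is true.
  5. (v2 | v6) — v2 is true.
  6. (v5 | ~v3 | ~v1) — ~v1 is true.
  7. (~v4 | v3) — v3 is true.
  8. (v4 | ~v2 | ~v3) — v4 is true.
  9. (v3 | ~v6) — ~v6 is true.
  10. (~v4 | ~v5) — ~v5 is true.
  11. (v4 | ~v2 | ~v5) — ~v5 is true.
  12. (~v4 | ~v1) — ~v1 is true.
  13. (~v5 | ~v4 | ~v2) — ~v5 is true.
  14. (~v6 | v5) — ~v6 is true.
  15. (~v1 | ~v3 | ~v4) — ~v1 is true.
  16. (v4 | ~v5) — ~v5 is true.
  17. (~v4 | v3 | ~v5) — v3 is true.

v1 = False  v2 = True  v3 = True  v4 = True  v5 = False  v6 = False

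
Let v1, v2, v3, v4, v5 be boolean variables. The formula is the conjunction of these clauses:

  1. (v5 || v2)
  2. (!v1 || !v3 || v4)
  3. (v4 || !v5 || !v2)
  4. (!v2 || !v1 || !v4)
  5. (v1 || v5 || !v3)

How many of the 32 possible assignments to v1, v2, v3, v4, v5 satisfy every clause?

12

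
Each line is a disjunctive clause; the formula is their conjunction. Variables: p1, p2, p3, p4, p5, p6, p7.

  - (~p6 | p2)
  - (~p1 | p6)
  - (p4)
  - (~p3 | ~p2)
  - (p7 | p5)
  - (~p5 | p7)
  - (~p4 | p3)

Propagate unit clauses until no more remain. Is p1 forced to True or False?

False

(p4) is a unit clause: p4 = True.
In (~p4 | p3), ~p4 is now false; p3 must hold, so p3 = True.
(~p3 | ~p2): since p3 = True, the clause reduces to (~p2). p2 = False.
From (~p6 | p2) and p2 = False: p6 = False.
(~p1 | p6) with p6 = False leaves only ~p1, so p1 = False.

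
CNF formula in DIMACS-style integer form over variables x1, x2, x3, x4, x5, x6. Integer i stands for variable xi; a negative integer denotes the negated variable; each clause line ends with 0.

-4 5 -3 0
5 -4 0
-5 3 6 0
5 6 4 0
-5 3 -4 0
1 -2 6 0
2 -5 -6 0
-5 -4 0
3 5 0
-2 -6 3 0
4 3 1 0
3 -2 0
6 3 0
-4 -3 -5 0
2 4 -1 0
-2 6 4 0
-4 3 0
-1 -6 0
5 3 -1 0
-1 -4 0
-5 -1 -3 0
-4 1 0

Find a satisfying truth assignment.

x1 = F, x2 = T, x3 = T, x4 = F, x5 = T, x6 = T

Branch on x1: take x1 = False.
  then x4 is forced to False.
  then x3 is forced to True.
Branch on x2: take x2 = True.
  then x6 is forced to True.
x5 is now unconstrained; take x5 = True.
Check each clause:
  1. (x5 | ~x4 | ~x3) — x5 is true.
  2. (x5 | ~x4) — ~x4 is true.
  3. (x6 | x3 | ~x5) — x3 is true.
  4. (x4 | x6 | x5) — x5 is true.
  5. (x3 | ~x4 | ~x5) — x3 is true.
  6. (x1 | x6 | ~x2) — x6 is true.
  7. (~x5 | x2 | ~x6) — x2 is true.
  8. (~x5 | ~x4) — ~x4 is true.
  9. (x3 | x5) — x3 is true.
  10. (~x6 | x3 | ~x2) — x3 is true.
  11. (x3 | x4 | x1) — x3 is true.
  12. (x3 | ~x2) — x3 is true.
  13. (x6 | x3) — x3 is true.
  14. (~x3 | ~x5 | ~x4) — ~x4 is true.
  15. (~x1 | x2 | x4) — x2 is true.
  16. (~x2 | x6 | x4) — x6 is true.
  17. (x3 | ~x4) — x3 is true.
  18. (~x6 | ~x1) — ~x1 is true.
  19. (~x1 | x5 | x3) — x3 is true.
  20. (~x4 | ~x1) — ~x4 is true.
  21. (~x3 | ~x5 | ~x1) — ~x1 is true.
  22. (~x4 | x1) — ~x4 is true.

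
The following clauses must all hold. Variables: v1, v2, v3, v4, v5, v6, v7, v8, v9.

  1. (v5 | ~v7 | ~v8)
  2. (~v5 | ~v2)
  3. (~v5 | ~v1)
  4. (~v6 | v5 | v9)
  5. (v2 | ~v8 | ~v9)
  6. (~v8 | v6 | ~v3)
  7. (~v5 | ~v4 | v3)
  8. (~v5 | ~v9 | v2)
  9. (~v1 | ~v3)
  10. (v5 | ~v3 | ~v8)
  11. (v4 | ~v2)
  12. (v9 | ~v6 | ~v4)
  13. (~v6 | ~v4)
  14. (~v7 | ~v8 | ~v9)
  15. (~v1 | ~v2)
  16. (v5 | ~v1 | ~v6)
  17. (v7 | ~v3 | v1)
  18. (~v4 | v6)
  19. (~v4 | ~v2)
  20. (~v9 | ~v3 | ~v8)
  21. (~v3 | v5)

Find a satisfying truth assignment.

v8 occurs only negated in the remaining clauses — set v8 = False.
Set v1 = False and propagate.
Branch on v2: take v2 = False.
Set v3 = False and propagate.
The remaining clauses are satisfied by v4 = False, v5 = False, v6 = False, v7 = True, v9 = False.

v1=F  v2=F  v3=F  v4=F  v5=F  v6=F  v7=T  v8=F  v9=F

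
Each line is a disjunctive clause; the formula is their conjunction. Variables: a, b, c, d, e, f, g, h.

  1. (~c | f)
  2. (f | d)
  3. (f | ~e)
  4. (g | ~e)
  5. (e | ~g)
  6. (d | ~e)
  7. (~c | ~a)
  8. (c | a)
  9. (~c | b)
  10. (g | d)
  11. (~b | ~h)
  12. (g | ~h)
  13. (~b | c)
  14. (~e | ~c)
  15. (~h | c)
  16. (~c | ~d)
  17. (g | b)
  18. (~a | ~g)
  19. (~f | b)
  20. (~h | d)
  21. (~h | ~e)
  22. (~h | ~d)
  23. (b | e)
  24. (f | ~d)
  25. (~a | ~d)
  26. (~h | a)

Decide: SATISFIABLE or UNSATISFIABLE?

UNSATISFIABLE

c = True:
  propagation gives f=True, a=False, b=True, h=False; an empty clause results — contradiction.
c = False:
  propagation gives a=True, b=False, h=False, g=True; an empty clause results — contradiction.
Every branch closes, so no satisfying assignment exists.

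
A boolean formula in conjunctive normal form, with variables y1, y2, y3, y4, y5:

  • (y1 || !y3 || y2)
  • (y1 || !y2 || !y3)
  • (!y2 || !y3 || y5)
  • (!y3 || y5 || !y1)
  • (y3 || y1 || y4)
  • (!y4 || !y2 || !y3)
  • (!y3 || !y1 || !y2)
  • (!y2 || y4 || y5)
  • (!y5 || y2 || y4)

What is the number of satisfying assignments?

11

Case analysis on y2 and y3:
  y2=1, y3=1: a clause becomes empty — 0.
  y2=1, y3=0: 5 of the 8 assignments to (y1,y4,y5) work.
  y2=0, y3=1: remaining (y1,y4,y5) ∈ {(1,1,1)} — 1.
  y2=0, y3=0: 5 of the 8 assignments to (y1,y4,y5) work.
Total: 0 + 5 + 1 + 5 = 11.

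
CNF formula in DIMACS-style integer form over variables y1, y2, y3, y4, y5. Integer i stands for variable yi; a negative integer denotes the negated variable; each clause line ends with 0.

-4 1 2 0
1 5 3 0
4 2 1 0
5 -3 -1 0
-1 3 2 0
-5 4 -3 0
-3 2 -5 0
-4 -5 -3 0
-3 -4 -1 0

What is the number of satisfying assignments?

8

Case analysis on y3 and y1:
  y3=1, y1=1: a clause becomes empty — 0.
  y3=1, y1=0: remaining (y2,y4,y5) ∈ {(1,0,0); (1,1,0)} — 2.
  y3=0, y1=1: remaining (y2,y4,y5) ∈ {(1,0,0); (1,0,1); (1,1,0); (1,1,1)} — 4.
  y3=0, y1=0: remaining (y2,y4,y5) ∈ {(1,0,1); (1,1,1)} — 2.
Total: 0 + 2 + 4 + 2 = 8.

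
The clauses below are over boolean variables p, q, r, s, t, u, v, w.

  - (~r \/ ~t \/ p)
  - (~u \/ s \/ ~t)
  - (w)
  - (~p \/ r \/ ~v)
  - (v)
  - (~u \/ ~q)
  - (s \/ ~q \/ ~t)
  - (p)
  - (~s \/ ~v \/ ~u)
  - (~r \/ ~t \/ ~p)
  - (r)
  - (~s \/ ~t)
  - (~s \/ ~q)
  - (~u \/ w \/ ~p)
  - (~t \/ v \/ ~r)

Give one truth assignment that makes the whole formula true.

p = 1, q = 0, r = 1, s = 0, t = 0, u = 0, v = 1, w = 1

(w) is a unit clause, so w = True.
The clause (v) is unit: v must be True.
Unit propagation: (p) forces p = True.
(r) is a unit clause, so r = True.
The clause (~t) is unit: t must be False.
Pure literal: q appears only negated; assign q = False.
s occurs only negated in the remaining clauses — set s = False.
u is now unconstrained; take u = False.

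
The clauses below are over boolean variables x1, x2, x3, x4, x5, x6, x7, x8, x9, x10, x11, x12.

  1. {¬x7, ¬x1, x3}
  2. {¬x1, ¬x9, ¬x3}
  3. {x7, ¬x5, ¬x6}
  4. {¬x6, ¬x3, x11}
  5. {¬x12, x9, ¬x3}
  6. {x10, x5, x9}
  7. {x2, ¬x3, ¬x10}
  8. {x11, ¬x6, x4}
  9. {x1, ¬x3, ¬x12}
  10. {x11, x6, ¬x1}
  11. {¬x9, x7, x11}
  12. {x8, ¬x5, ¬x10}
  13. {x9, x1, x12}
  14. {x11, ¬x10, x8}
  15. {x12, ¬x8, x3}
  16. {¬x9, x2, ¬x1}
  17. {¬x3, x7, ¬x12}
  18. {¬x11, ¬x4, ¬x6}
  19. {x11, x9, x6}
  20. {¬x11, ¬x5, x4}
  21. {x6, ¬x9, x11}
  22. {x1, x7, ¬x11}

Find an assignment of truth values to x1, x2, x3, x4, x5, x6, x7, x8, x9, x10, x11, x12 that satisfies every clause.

x1=F, x2=T, x3=F, x4=T, x5=T, x6=F, x7=T, x8=F, x9=T, x10=F, x11=T, x12=T

Check each clause:
  1. {x3, ¬x1, ¬x7} — ¬x1 is true.
  2. {¬x3, ¬x9, ¬x1} — ¬x3 is true.
  3. {¬x5, ¬x6, x7} — ¬x6 is true.
  4. {¬x6, ¬x3, x11} — ¬x6 is true.
  5. {¬x12, x9, ¬x3} — x9 is true.
  6. {x10, x5, x9} — x9 is true.
  7. {x2, ¬x3, ¬x10} — x2 is true.
  8. {x11, ¬x6, x4} — ¬x6 is true.
  9. {¬x3, x1, ¬x12} — ¬x3 is true.
  10. {x6, ¬x1, x11} — x11 is true.
  11. {x11, x7, ¬x9} — x11 is true.
  12. {¬x10, x8, ¬x5} — ¬x10 is true.
  13. {x1, x12, x9} — x9 is true.
  14. {x11, ¬x10, x8} — x11 is true.
  15. {x12, ¬x8, x3} — ¬x8 is true.
  16. {x2, ¬x1, ¬x9} — x2 is true.
  17. {x7, ¬x3, ¬x12} — ¬x3 is true.
  18. {¬x4, ¬x11, ¬x6} — ¬x6 is true.
  19. {x6, x11, x9} — x9 is true.
  20. {¬x5, x4, ¬x11} — x4 is true.
  21. {x6, x11, ¬x9} — x11 is true.
  22. {x7, x1, ¬x11} — x7 is true.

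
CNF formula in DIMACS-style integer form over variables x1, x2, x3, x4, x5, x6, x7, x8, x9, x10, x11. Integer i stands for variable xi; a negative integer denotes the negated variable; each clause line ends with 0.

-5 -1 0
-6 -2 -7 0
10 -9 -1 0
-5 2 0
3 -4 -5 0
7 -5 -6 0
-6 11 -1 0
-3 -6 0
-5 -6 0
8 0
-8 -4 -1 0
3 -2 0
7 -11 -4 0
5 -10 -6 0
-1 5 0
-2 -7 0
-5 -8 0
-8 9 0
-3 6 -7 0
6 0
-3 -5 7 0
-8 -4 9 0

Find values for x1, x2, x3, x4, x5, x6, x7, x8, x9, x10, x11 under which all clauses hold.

x1 = False, x2 = False, x3 = False, x4 = False, x5 = False, x6 = True, x7 = True, x8 = True, x9 = True, x10 = False, x11 = True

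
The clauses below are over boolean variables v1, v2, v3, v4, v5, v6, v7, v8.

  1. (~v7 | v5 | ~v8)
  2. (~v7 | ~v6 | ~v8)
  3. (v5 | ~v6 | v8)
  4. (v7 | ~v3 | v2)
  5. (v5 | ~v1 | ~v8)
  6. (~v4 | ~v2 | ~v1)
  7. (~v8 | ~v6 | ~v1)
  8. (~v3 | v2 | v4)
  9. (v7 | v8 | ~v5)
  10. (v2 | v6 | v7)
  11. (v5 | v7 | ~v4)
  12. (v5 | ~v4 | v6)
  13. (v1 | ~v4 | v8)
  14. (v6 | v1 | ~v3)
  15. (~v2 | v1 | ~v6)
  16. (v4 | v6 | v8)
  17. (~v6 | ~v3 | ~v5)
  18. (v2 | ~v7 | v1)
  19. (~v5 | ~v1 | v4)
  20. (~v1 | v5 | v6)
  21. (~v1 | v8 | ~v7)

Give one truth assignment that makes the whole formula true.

v1=True, v2=False, v3=False, v4=True, v5=True, v6=False, v7=True, v8=True

Pure literal: v3 appears only negated; assign v3 = False.
Branch on v1: take v1 = True.
Try v2 = False.
For the remaining variables, v4 = True, v5 = True, v6 = False, v7 = True, v8 = True works.
Every clause has at least one true literal under this assignment.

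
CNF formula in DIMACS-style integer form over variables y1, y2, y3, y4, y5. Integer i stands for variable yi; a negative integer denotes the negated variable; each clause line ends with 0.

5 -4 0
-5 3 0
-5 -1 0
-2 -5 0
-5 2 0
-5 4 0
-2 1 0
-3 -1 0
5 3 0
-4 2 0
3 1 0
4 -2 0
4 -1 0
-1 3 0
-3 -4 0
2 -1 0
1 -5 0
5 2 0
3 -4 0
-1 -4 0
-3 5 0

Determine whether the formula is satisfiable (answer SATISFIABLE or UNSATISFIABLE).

UNSATISFIABLE

y5 = True:
  propagation gives y3=True, y1=False; an empty clause results — contradiction.
y5 = False:
  propagation gives y4=False, y3=True; an empty clause results — contradiction.
Every branch closes, so no satisfying assignment exists.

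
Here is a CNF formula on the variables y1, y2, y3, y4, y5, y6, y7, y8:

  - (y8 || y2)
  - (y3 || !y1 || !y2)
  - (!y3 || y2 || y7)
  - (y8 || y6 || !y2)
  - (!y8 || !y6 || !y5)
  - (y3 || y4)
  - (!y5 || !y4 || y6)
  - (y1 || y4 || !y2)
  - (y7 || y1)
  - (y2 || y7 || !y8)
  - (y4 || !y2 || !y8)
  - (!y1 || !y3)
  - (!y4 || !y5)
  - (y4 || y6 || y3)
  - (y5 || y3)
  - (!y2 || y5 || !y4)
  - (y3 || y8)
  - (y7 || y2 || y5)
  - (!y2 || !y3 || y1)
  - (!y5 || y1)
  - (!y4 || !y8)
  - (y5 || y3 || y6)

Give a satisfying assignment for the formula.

y1=False, y2=False, y3=True, y4=False, y5=False, y6=False, y7=True, y8=True

Check each clause:
  1. (y2 || y8) — y8 is true.
  2. (!y1 || y3 || !y2) — y3 is true.
  3. (y2 || !y3 || y7) — y7 is true.
  4. (y6 || !y2 || y8) — y8 is true.
  5. (!y8 || !y6 || !y5) — !y6 is true.
  6. (y3 || y4) — y3 is true.
  7. (!y5 || !y4 || y6) — !y5 is true.
  8. (y4 || !y2 || y1) — !y2 is true.
  9. (y1 || y7) — y7 is true.
  10. (!y8 || y7 || y2) — y7 is true.
  11. (y4 || !y8 || !y2) — !y2 is true.
  12. (!y3 || !y1) — !y1 is true.
  13. (!y4 || !y5) — !y5 is true.
  14. (y6 || y3 || y4) — y3 is true.
  15. (y3 || y5) — y3 is true.
  16. (!y2 || y5 || !y4) — !y4 is true.
  17. (y8 || y3) — y8 is true.
  18. (y5 || y2 || y7) — y7 is true.
  19. (!y3 || y1 || !y2) — !y2 is true.
  20. (y1 || !y5) — !y5 is true.
  21. (!y4 || !y8) — !y4 is true.
  22. (y5 || y3 || y6) — y3 is true.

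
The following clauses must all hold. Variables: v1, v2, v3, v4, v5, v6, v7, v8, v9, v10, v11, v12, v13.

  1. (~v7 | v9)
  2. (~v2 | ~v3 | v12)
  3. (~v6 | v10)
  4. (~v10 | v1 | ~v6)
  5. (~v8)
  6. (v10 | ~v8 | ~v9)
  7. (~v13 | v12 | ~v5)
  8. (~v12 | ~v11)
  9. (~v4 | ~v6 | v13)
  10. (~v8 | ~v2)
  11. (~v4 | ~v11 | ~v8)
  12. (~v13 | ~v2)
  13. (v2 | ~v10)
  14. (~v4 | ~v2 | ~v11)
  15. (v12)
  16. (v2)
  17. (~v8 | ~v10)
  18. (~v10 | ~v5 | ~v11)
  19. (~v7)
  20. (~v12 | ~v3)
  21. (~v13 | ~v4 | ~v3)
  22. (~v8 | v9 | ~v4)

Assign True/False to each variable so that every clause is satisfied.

v1 = True  v2 = True  v3 = False  v4 = True  v5 = True  v6 = False  v7 = False  v8 = False  v9 = True  v10 = True  v11 = False  v12 = True  v13 = False

(~v8) is a unit clause, so v8 = False.
(v12) is a unit clause, so v12 = True.
(~v11) is a unit clause, so v11 = False.
(v2) is a unit clause, so v2 = True.
The clause (~v13) is unit: v13 must be False.
The clause (~v7) is unit: v7 must be False.
(~v3) is a unit clause, so v3 = False.
Pure literal: v1 appears only positively; assign v1 = True.
Pure literal: v6 appears only negated; assign v6 = False.
v4, v5, v9, v10 are now unconstrained; take v4 = True, v5 = True, v9 = True, v10 = True.
Every clause has at least one true literal under this assignment.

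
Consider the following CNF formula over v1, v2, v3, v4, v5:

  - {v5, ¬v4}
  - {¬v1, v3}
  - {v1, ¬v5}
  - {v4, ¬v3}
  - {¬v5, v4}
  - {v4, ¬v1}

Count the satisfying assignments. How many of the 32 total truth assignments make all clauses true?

4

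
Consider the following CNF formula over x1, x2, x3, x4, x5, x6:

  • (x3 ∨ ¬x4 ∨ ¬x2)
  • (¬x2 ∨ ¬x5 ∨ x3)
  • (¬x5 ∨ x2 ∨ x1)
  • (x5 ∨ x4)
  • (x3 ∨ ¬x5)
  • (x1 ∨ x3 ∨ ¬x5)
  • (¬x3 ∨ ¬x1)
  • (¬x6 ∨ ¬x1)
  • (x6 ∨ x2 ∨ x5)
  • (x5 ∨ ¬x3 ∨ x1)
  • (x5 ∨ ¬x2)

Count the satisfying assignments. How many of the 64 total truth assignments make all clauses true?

5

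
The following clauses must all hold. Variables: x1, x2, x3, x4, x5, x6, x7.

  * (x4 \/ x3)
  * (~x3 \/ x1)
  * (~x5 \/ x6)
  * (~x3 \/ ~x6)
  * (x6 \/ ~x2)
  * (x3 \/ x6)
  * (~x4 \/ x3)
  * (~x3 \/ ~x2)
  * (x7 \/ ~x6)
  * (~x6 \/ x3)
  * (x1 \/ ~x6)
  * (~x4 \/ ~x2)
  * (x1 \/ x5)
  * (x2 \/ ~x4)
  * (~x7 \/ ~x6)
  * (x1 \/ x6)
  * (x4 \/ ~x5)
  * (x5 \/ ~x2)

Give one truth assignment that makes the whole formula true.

x1=T, x2=F, x3=T, x4=F, x5=F, x6=F, x7=F

Check each clause:
  1. (x4 \/ x3) — x3 is true.
  2. (x1 \/ ~x3) — x1 is true.
  3. (x6 \/ ~x5) — ~x5 is true.
  4. (~x3 \/ ~x6) — ~x6 is true.
  5. (x6 \/ ~x2) — ~x2 is true.
  6. (x3 \/ x6) — x3 is true.
  7. (~x4 \/ x3) — x3 is true.
  8. (~x2 \/ ~x3) — ~x2 is true.
  9. (x7 \/ ~x6) — ~x6 is true.
  10. (~x6 \/ x3) — ~x6 is true.
  11. (~x6 \/ x1) — x1 is true.
  12. (~x4 \/ ~x2) — ~x4 is true.
  13. (x5 \/ x1) — x1 is true.
  14. (x2 \/ ~x4) — ~x4 is true.
  15. (~x7 \/ ~x6) — ~x7 is true.
  16. (x1 \/ x6) — x1 is true.
  17. (x4 \/ ~x5) — ~x5 is true.
  18. (x5 \/ ~x2) — ~x2 is true.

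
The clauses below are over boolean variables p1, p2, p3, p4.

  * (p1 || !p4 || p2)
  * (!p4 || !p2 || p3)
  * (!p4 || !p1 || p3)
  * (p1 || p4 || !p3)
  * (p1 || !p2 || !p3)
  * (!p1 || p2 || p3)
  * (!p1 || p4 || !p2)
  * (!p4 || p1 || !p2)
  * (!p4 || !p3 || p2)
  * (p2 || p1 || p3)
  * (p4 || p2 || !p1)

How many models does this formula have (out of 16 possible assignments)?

The models are:
  p1=F p2=T p3=F p4=F
  p1=T p2=T p3=T p4=T
Count: 2.

2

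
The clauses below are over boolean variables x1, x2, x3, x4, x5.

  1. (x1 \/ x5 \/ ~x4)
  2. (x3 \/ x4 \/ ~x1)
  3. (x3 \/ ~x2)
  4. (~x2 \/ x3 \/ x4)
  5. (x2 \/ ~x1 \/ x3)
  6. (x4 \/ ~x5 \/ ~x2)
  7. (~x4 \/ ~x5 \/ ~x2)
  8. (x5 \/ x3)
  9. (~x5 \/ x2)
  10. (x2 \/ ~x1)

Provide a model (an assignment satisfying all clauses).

x1=T, x2=T, x3=T, x4=T, x5=F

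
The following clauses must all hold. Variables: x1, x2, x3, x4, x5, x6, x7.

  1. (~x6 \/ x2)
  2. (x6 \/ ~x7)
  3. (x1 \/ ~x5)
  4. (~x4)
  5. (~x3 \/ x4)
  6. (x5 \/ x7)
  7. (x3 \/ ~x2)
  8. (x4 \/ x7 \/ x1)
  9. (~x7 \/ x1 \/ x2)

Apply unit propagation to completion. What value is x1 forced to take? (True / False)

True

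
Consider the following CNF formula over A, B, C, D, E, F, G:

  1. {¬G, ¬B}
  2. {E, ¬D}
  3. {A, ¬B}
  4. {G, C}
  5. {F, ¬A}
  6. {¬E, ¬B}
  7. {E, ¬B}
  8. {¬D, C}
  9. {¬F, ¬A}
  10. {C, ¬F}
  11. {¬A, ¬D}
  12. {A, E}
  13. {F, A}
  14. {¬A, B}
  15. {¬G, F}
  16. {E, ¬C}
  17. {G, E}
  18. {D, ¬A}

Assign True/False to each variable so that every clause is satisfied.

A = F, B = F, C = T, D = F, E = T, F = T, G = T

Set A = False and propagate.
  then B is forced to False.
  then E is forced to True.
  then F is forced to True.
  then C is forced to True.
D, G are now unconstrained; take D = False, G = True.
Every clause has at least one true literal under this assignment.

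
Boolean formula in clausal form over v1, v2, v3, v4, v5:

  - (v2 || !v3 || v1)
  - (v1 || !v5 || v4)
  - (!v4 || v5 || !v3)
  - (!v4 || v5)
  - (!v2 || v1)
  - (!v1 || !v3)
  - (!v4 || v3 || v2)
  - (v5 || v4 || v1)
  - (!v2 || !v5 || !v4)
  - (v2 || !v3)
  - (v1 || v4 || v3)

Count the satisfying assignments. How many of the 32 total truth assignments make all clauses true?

4

Satisfying assignments:
  v1=1 v2=0 v3=0 v4=0 v5=0
  v1=1 v2=0 v3=0 v4=0 v5=1
  v1=1 v2=1 v3=0 v4=0 v5=0
  v1=1 v2=1 v3=0 v4=0 v5=1
Count: 4.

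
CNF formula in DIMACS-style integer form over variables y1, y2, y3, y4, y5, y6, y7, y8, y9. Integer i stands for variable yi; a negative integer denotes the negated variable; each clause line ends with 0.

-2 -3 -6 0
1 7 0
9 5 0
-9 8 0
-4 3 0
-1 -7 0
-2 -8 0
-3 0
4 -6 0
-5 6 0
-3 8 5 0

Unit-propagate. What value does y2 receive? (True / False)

False

(NOT y3) is a unit clause: y3 = False.
In (NOT y4 OR y3), y3 is now false; NOT y4 must hold, so y4 = False.
(NOT y6 OR y4) with y4 = False leaves only NOT y6, so y6 = False.
(NOT y5 OR y6): since y6 = False, the clause reduces to (NOT y5). y5 = False.
(y5 OR y9): since y5 = False, the clause reduces to (y9). y9 = True.
(NOT y9 OR y8) with y9 = True leaves only y8, so y8 = True.
From (NOT y8 OR NOT y2) and y8 = True: y2 = False.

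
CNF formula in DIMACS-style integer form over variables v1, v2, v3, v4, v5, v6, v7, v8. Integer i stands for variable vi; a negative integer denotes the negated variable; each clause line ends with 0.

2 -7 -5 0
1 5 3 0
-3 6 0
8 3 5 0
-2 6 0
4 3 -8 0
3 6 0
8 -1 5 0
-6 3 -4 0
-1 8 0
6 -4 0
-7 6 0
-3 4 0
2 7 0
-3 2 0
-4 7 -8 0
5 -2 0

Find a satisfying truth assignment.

v1=False  v2=True  v3=True  v4=True  v5=True  v6=True  v7=True  v8=False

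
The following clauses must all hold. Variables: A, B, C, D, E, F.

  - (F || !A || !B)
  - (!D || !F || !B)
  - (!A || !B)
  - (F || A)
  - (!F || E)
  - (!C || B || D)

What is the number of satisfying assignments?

14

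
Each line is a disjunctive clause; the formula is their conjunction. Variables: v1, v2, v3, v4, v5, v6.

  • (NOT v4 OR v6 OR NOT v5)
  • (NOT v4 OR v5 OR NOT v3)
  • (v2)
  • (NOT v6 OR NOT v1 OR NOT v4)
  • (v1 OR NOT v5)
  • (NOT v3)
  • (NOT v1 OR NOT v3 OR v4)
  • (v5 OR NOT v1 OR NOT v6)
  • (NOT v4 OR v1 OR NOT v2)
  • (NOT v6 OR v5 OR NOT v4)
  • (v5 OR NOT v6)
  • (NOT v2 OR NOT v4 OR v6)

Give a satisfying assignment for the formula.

v1=0  v2=1  v3=0  v4=0  v5=0  v6=0

The clause (v2) is unit: v2 must be True.
Unit propagation: (NOT v3) forces v3 = False.
v4 occurs only negated in the remaining clauses — set v4 = False.
Try v1 = False.
  then v5 is forced to False.
  then v6 is forced to False.
Every clause has at least one true literal under this assignment.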